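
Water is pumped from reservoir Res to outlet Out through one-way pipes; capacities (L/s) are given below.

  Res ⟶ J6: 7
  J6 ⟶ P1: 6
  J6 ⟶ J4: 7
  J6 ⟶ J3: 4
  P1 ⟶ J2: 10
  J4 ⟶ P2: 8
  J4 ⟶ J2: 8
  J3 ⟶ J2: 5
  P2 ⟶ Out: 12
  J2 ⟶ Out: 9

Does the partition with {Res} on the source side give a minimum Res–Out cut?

Yes — it is a minimum cut (capacity 7).

Given cut capacity: 7 = 7.
Augment Res→J6→P1→J2→Out: bottleneck 6, flow now 6.
Augment Res→J6→J4→P2→Out: bottleneck 1, flow now 7.
No augmenting path remains; maximum flow = 7.
Cut capacity 7 equals the max flow, so it is a minimum cut.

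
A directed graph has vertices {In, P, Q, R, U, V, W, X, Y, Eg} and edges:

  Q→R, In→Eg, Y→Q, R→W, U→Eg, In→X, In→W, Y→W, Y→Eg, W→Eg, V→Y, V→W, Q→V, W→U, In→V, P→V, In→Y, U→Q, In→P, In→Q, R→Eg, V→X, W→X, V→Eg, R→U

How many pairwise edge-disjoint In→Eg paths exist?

6

Assign every edge capacity 1; by Menger, the answer equals the max flow.
Path In→Eg (+1); total 1.
Path In→V→Eg (+1); total 2.
Path In→W→Eg (+1); total 3.
Path In→Y→Eg (+1); total 4.
Path In→Q→R→Eg (+1); total 5.
Path In→P→V→W→U→Eg (+1); total 6.
No residual In→Eg path; max flow = 6.
Certifying cut of size 6: {In→Eg, In→P, In→Q, In→V, In→W, In→Y}.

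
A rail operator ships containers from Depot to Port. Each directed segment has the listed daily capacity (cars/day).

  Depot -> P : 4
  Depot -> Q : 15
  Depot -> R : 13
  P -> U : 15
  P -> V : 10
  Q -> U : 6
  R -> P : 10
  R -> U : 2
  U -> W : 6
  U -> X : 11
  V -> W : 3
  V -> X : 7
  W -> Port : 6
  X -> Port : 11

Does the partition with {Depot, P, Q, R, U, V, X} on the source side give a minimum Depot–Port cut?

Given cut capacity: 6 + 3 + 11 = 20.
Augment Depot→P→U→W→Port: bottleneck 4, flow now 4.
Augment Depot→Q→U→W→Port: bottleneck 2, flow now 6.
Augment Depot→Q→U→X→Port: bottleneck 4, flow now 10.
Augment Depot→R→U→X→Port: bottleneck 2, flow now 12.
Augment Depot→R→P→U→X→Port: bottleneck 5, flow now 17.
No augmenting path remains; maximum flow = 17.
In the residual graph, reachable from Depot: {Depot, P, Q, R, U, V, W, X}.
Min-cut edges: W→Port (6), X→Port (11); capacity 6 + 11 = 17.
Cut capacity 20 exceeds the max flow 17, so it is not minimum.

No — its capacity is 20, but the minimum cut has capacity 17.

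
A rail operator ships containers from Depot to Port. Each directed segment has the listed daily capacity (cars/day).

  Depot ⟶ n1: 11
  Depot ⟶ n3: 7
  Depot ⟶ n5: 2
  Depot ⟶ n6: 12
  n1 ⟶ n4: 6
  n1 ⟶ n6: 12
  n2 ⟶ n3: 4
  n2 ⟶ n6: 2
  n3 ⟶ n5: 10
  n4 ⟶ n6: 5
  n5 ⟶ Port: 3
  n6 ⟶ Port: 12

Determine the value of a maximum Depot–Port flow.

Augment Depot→n5→Port: bottleneck 2, flow now 2.
Augment Depot→n6→Port: bottleneck 12, flow now 14.
Augment Depot→n3→n5→Port: bottleneck 1, flow now 15.
No augmenting path remains; maximum flow = 15.
In the residual graph, reachable from Depot: {Depot, n1, n3, n4, n5, n6}.
Min-cut edges: n5→Port (3), n6→Port (12); capacity 3 + 12 = 15.
This cut is saturated, so no flow can exceed 15.

15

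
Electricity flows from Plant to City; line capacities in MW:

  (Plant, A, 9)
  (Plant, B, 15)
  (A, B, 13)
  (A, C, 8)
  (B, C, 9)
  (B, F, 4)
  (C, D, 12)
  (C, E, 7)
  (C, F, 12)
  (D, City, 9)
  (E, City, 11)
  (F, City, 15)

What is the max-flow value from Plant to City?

21

Augment Plant→B→F→City: bottleneck 4, flow now 4.
Augment Plant→A→C→D→City: bottleneck 8, flow now 12.
Augment Plant→B→C→D→City: bottleneck 1, flow now 13.
Augment Plant→B→C→E→City: bottleneck 7, flow now 20.
Augment Plant→B→C→F→City: bottleneck 1, flow now 21.
No augmenting path remains; maximum flow = 21.
In the residual graph, reachable from Plant: {Plant, A, B}.
Min-cut edges: A→C (8), B→C (9), B→F (4); capacity 8 + 9 + 4 = 21.
This cut is saturated, so no flow can exceed 21.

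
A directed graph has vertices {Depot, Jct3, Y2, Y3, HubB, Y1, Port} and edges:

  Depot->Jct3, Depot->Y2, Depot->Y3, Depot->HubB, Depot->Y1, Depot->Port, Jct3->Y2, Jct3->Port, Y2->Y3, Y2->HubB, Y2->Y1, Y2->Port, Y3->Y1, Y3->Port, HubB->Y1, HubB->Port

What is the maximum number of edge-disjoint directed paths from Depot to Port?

Assign every edge capacity 1; by Menger, the answer equals the max flow.
Path Depot→Port (+1); total 1.
Path Depot→Jct3→Port (+1); total 2.
Path Depot→Y2→Port (+1); total 3.
Path Depot→Y3→Port (+1); total 4.
Path Depot→HubB→Port (+1); total 5.
No residual Depot→Port path; max flow = 5.
Certifying cut of size 5: {Depot→HubB, Depot→Jct3, Depot→Port, Depot→Y2, Depot→Y3}.

5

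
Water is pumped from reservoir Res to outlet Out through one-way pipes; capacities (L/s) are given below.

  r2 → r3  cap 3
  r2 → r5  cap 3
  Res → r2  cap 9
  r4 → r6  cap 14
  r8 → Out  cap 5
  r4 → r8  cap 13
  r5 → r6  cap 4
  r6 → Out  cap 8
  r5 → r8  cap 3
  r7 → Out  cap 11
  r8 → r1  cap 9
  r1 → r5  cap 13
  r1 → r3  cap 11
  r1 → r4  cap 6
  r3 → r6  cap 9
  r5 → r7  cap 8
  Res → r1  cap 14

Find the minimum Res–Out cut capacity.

Augment Res→r1→r3→r6→Out: bottleneck 8, flow now 8.
Augment Res→r1→r4→r8→Out: bottleneck 5, flow now 13.
Augment Res→r1→r5→r7→Out: bottleneck 1, flow now 14.
Augment Res→r2→r5→r7→Out: bottleneck 3, flow now 17.
Augment Res→r2→r3→r1→r5→r7→Out: bottleneck 3, flow now 20. (uses reverse residual edge)
No augmenting path remains; maximum flow = 20.
By max-flow min-cut, the minimum cut capacity equals the max flow.
In the residual graph, reachable from Res: {Res, r2}.
Min-cut edges: Res→r1 (14), r2→r3 (3), r2→r5 (3); capacity 14 + 3 + 3 = 20.

20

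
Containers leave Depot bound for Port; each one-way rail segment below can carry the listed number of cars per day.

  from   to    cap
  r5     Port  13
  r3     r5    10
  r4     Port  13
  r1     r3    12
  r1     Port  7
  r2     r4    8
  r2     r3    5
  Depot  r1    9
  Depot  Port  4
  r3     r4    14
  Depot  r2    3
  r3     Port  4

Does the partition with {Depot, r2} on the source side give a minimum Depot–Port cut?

Given cut capacity: 9 + 4 + 5 + 8 = 26.
Augment Depot→Port: bottleneck 4, flow now 4.
Augment Depot→r1→Port: bottleneck 7, flow now 11.
Augment Depot→r1→r3→Port: bottleneck 2, flow now 13.
Augment Depot→r2→r3→Port: bottleneck 2, flow now 15.
Augment Depot→r2→r4→Port: bottleneck 1, flow now 16.
No augmenting path remains; maximum flow = 16.
In the residual graph, reachable from Depot: {Depot}.
Min-cut edges: Depot→r1 (9), Depot→r2 (3), Depot→Port (4); capacity 9 + 3 + 4 = 16.
Cut capacity 26 exceeds the max flow 16, so it is not minimum.

No — its capacity is 26, but the minimum cut has capacity 16.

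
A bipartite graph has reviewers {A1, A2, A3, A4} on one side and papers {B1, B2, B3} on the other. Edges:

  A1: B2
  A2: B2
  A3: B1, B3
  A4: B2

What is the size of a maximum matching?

Unit-capacity flow: source→left, listed edges, right→sink; max matching = max flow.
Augmenting path A1→B2 (+1); matched 1.
Augmenting path A3→B1 (+1); matched 2.
No augmenting path remains; maximum matching = 2.
König certificate: {A3, B2} is a vertex cover of size 2 (every listed pair touches it), so no matching can be larger.

2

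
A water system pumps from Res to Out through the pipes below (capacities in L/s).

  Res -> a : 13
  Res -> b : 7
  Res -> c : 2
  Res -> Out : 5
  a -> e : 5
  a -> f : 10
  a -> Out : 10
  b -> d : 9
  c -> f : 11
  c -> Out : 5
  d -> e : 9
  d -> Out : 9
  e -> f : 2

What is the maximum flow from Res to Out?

Augment Res→Out: bottleneck 5, flow now 5.
Augment Res→a→Out: bottleneck 10, flow now 15.
Augment Res→c→Out: bottleneck 2, flow now 17.
Augment Res→b→d→Out: bottleneck 7, flow now 24.
No augmenting path remains; maximum flow = 24.
In the residual graph, reachable from Res: {Res, a, e, f}.
Min-cut edges: Res→b (7), Res→c (2), Res→Out (5), a→Out (10); capacity 7 + 2 + 5 + 10 = 24.
This cut is saturated, so no flow can exceed 24.

24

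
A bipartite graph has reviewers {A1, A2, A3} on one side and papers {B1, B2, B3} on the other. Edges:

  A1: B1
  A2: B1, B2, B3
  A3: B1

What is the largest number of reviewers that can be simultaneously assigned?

2

Unit-capacity flow: source→left, listed edges, right→sink; max matching = max flow.
Augmenting path A1→B1 (+1); matched 1.
Augmenting path A2→B2 (+1); matched 2.
No augmenting path remains; maximum matching = 2.
König certificate: {A2, B1} is a vertex cover of size 2 (every listed pair touches it), so no matching can be larger.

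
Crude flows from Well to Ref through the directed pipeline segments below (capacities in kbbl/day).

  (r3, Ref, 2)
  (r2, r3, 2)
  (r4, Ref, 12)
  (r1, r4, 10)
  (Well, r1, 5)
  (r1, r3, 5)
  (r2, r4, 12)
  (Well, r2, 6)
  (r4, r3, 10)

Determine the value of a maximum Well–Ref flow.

11

Augment Well→r1→r3→Ref: bottleneck 2, flow now 2.
Augment Well→r1→r4→Ref: bottleneck 3, flow now 5.
Augment Well→r2→r4→Ref: bottleneck 6, flow now 11.
No augmenting path remains; maximum flow = 11.
In the residual graph, reachable from Well: {Well}.
Min-cut edges: Well→r1 (5), Well→r2 (6); capacity 5 + 6 = 11.
This cut is saturated, so no flow can exceed 11.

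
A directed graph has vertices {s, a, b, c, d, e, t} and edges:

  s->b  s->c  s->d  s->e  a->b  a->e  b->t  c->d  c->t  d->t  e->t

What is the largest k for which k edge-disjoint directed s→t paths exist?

4

Assign every edge capacity 1; by Menger, the answer equals the max flow.
Path s→b→t (+1); total 1.
Path s→c→t (+1); total 2.
Path s→d→t (+1); total 3.
Path s→e→t (+1); total 4.
No residual s→t path; max flow = 4.
Certifying cut of size 4: {s→b, s→c, s→d, s→e}.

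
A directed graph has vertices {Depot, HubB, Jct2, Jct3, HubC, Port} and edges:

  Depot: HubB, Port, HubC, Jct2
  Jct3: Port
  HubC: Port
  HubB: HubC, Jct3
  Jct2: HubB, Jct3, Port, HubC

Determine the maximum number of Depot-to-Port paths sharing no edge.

Assign every edge capacity 1; by Menger, the answer equals the max flow.
Path Depot→Port (+1); total 1.
Path Depot→Jct2→Port (+1); total 2.
Path Depot→HubC→Port (+1); total 3.
Path Depot→HubB→Jct3→Port (+1); total 4.
No residual Depot→Port path; max flow = 4.
Certifying cut of size 4: {Depot→HubB, Depot→HubC, Depot→Jct2, Depot→Port}.

4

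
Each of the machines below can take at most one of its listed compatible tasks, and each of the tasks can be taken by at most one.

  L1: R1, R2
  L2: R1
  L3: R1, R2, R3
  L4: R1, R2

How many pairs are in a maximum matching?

Unit-capacity flow: source→left, listed edges, right→sink; max matching = max flow.
Augmenting path L1→R1 (+1); matched 1.
Augmenting path L3→R2 (+1); matched 2.
Augmenting path L4→R2→L3→R3 (+1); matched 3.
No augmenting path remains; maximum matching = 3.
König certificate: {L3, R1, R2} is a vertex cover of size 3 (every listed pair touches it), so no matching can be larger.

3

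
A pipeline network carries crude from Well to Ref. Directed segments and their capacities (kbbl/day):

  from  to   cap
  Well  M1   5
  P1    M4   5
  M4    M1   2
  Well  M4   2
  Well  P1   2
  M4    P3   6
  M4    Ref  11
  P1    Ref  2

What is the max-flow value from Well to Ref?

4

Augment Well→P1→Ref: bottleneck 2, flow now 2.
Augment Well→M4→Ref: bottleneck 2, flow now 4.
No augmenting path remains; maximum flow = 4.
In the residual graph, reachable from Well: {Well, M1}.
Min-cut edges: Well→P1 (2), Well→M4 (2); capacity 2 + 2 = 4.
This cut is saturated, so no flow can exceed 4.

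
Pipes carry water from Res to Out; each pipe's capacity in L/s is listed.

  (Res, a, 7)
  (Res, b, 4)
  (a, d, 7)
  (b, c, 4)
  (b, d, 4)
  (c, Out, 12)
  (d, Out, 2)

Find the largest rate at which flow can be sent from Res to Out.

6

Augment Res→a→d→Out: bottleneck 2, flow now 2.
Augment Res→b→c→Out: bottleneck 4, flow now 6.
No augmenting path remains; maximum flow = 6.
In the residual graph, reachable from Res: {Res, a, d}.
Min-cut edges: Res→b (4), d→Out (2); capacity 4 + 2 = 6.
This cut is saturated, so no flow can exceed 6.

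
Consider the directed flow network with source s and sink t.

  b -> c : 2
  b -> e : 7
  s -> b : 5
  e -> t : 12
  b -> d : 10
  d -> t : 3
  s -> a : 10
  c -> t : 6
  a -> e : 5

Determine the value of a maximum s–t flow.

10

Augment s→a→e→t: bottleneck 5, flow now 5.
Augment s→b→c→t: bottleneck 2, flow now 7.
Augment s→b→d→t: bottleneck 3, flow now 10.
No augmenting path remains; maximum flow = 10.
In the residual graph, reachable from s: {s, a}.
Min-cut edges: s→b (5), a→e (5); capacity 5 + 5 = 10.
This cut is saturated, so no flow can exceed 10.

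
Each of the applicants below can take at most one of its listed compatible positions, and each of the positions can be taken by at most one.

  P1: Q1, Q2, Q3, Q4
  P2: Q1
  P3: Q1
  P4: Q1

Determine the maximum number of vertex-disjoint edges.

2

Unit-capacity flow: source→left, listed edges, right→sink; max matching = max flow.
Augmenting path P1→Q1 (+1); matched 1.
Augmenting path P2→Q1→P1→Q2 (+1); matched 2.
No augmenting path remains; maximum matching = 2.
König certificate: {P1, Q1} is a vertex cover of size 2 (every listed pair touches it), so no matching can be larger.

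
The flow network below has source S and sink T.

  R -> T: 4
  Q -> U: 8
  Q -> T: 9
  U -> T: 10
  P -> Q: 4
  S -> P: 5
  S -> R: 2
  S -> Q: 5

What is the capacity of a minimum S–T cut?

11

Augment S→Q→T: bottleneck 5, flow now 5.
Augment S→R→T: bottleneck 2, flow now 7.
Augment S→P→Q→T: bottleneck 4, flow now 11.
No augmenting path remains; maximum flow = 11.
By max-flow min-cut, the minimum cut capacity equals the max flow.
In the residual graph, reachable from S: {S, P}.
Min-cut edges: S→Q (5), S→R (2), P→Q (4); capacity 5 + 2 + 4 = 11.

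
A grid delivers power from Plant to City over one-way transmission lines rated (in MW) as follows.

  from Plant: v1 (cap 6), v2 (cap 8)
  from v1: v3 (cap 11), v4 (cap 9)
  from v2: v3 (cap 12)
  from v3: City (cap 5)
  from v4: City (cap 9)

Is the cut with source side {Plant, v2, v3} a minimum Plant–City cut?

Yes — it is a minimum cut (capacity 11).

Given cut capacity: 6 + 5 = 11.
Augment Plant→v1→v3→City: bottleneck 5, flow now 5.
Augment Plant→v1→v4→City: bottleneck 1, flow now 6.
Augment Plant→v2→v3→v1→v4→City: bottleneck 5, flow now 11. (uses reverse residual edge)
No augmenting path remains; maximum flow = 11.
Cut capacity 11 equals the max flow, so it is a minimum cut.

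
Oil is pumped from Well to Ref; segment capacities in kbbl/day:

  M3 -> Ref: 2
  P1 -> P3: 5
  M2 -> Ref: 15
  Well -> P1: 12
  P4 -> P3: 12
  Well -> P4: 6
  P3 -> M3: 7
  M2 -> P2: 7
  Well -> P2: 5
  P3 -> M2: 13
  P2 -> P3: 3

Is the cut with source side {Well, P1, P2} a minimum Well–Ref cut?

Given cut capacity: 6 + 5 + 3 = 14.
Augment Well→P4→P3→M2→Ref: bottleneck 6, flow now 6.
Augment Well→P1→P3→M2→Ref: bottleneck 5, flow now 11.
Augment Well→P2→P3→M2→Ref: bottleneck 2, flow now 13.
Augment Well→P2→P3→M3→Ref: bottleneck 1, flow now 14.
No augmenting path remains; maximum flow = 14.
Cut capacity 14 equals the max flow, so it is a minimum cut.

Yes — it is a minimum cut (capacity 14).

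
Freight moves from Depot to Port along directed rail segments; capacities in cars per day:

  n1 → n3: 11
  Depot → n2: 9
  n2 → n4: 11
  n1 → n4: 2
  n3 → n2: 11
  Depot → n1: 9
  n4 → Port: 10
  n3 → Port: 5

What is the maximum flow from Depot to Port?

15

Augment Depot→n1→n3→Port: bottleneck 5, flow now 5.
Augment Depot→n1→n4→Port: bottleneck 2, flow now 7.
Augment Depot→n2→n4→Port: bottleneck 8, flow now 15.
No augmenting path remains; maximum flow = 15.
In the residual graph, reachable from Depot: {Depot, n1, n2, n3, n4}.
Min-cut edges: n3→Port (5), n4→Port (10); capacity 5 + 10 = 15.
This cut is saturated, so no flow can exceed 15.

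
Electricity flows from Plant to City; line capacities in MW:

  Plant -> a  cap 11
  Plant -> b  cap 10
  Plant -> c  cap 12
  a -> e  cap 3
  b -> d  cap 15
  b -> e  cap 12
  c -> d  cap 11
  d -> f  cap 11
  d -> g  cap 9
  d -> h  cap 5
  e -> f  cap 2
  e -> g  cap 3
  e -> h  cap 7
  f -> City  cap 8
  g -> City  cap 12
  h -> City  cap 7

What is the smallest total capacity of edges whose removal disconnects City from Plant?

Augment Plant→a→e→f→City: bottleneck 2, flow now 2.
Augment Plant→a→e→g→City: bottleneck 1, flow now 3.
Augment Plant→b→d→f→City: bottleneck 6, flow now 9.
Augment Plant→b→d→g→City: bottleneck 4, flow now 13.
Augment Plant→c→d→g→City: bottleneck 5, flow now 18.
Augment Plant→c→d→h→City: bottleneck 5, flow now 23.
Augment Plant→c→d→b→e→g→City: bottleneck 1, flow now 24. (uses reverse residual edge)
No augmenting path remains; maximum flow = 24.
By max-flow min-cut, the minimum cut capacity equals the max flow.
In the residual graph, reachable from Plant: {Plant, a, c}.
Min-cut edges: Plant→b (10), a→e (3), c→d (11); capacity 10 + 3 + 11 = 24.

24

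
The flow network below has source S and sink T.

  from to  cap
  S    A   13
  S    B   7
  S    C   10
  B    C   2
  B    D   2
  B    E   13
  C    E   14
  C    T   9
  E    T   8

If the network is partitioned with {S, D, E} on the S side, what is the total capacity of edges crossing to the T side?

Edges leaving {S, D, E}: S→A (13), S→B (7), S→C (10), E→T (8).
Cut capacity = 13 + 7 + 10 + 8 = 38.

38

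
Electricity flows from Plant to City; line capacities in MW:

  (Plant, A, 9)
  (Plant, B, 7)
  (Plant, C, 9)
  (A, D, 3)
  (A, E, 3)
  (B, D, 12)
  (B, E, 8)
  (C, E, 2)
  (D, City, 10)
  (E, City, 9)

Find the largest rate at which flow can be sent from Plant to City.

15

Augment Plant→A→D→City: bottleneck 3, flow now 3.
Augment Plant→A→E→City: bottleneck 3, flow now 6.
Augment Plant→B→D→City: bottleneck 7, flow now 13.
Augment Plant→C→E→City: bottleneck 2, flow now 15.
No augmenting path remains; maximum flow = 15.
In the residual graph, reachable from Plant: {Plant, A, C}.
Min-cut edges: Plant→B (7), A→D (3), A→E (3), C→E (2); capacity 7 + 3 + 3 + 2 = 15.
This cut is saturated, so no flow can exceed 15.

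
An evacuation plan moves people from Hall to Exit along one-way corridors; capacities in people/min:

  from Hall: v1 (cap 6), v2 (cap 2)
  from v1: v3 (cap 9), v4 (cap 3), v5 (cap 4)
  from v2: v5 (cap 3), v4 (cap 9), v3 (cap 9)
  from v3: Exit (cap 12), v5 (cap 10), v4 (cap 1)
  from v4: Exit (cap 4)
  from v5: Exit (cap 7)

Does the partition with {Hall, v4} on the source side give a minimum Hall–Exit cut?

No — its capacity is 12, but the minimum cut has capacity 8.

Given cut capacity: 6 + 2 + 4 = 12.
Augment Hall→v1→v3→Exit: bottleneck 6, flow now 6.
Augment Hall→v2→v3→Exit: bottleneck 2, flow now 8.
No augmenting path remains; maximum flow = 8.
In the residual graph, reachable from Hall: {Hall}.
Min-cut edges: Hall→v1 (6), Hall→v2 (2); capacity 6 + 2 = 8.
Cut capacity 12 exceeds the max flow 8, so it is not minimum.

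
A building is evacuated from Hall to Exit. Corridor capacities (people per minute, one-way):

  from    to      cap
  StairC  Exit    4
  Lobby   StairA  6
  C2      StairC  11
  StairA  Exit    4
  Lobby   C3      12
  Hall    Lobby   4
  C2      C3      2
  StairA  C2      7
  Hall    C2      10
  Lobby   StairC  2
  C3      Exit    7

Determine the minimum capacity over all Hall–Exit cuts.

Augment Hall→C2→C3→Exit: bottleneck 2, flow now 2.
Augment Hall→C2→StairC→Exit: bottleneck 4, flow now 6.
Augment Hall→Lobby→C3→Exit: bottleneck 4, flow now 10.
No augmenting path remains; maximum flow = 10.
By max-flow min-cut, the minimum cut capacity equals the max flow.
In the residual graph, reachable from Hall: {Hall, C2, StairC}.
Min-cut edges: Hall→Lobby (4), C2→C3 (2), StairC→Exit (4); capacity 4 + 2 + 4 = 10.

10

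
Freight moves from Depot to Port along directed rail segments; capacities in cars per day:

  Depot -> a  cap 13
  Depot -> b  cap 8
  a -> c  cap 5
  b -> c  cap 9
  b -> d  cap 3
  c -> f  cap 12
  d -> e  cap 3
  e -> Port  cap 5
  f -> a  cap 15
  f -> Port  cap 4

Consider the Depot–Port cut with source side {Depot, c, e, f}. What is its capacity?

Edges leaving {Depot, c, e, f}: Depot→a (13), Depot→b (8), e→Port (5), f→a (15), f→Port (4).
Cut capacity = 13 + 8 + 5 + 15 + 4 = 45.

45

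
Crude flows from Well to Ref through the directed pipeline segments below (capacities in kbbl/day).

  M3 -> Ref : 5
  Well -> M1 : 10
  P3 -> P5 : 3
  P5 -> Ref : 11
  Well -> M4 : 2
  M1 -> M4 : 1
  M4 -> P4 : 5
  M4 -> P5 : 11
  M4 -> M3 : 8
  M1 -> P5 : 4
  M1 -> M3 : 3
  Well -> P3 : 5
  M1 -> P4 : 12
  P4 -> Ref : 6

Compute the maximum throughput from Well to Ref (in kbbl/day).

15

Augment Well→M4→M3→Ref: bottleneck 2, flow now 2.
Augment Well→P3→P5→Ref: bottleneck 3, flow now 5.
Augment Well→M1→M3→Ref: bottleneck 3, flow now 8.
Augment Well→M1→P4→Ref: bottleneck 6, flow now 14.
Augment Well→M1→P5→Ref: bottleneck 1, flow now 15.
No augmenting path remains; maximum flow = 15.
In the residual graph, reachable from Well: {Well, P3}.
Min-cut edges: Well→M4 (2), Well→M1 (10), P3→P5 (3); capacity 2 + 10 + 3 = 15.
This cut is saturated, so no flow can exceed 15.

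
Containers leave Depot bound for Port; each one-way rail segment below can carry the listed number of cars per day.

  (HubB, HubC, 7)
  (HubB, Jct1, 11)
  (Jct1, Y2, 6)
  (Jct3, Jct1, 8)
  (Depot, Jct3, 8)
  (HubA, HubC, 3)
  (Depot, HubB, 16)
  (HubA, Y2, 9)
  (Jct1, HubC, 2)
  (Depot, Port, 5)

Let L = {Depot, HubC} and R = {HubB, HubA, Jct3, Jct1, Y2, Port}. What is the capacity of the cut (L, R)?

Edges leaving {Depot, HubC}: Depot→HubB (16), Depot→Jct3 (8), Depot→Port (5).
Cut capacity = 16 + 8 + 5 = 29.

29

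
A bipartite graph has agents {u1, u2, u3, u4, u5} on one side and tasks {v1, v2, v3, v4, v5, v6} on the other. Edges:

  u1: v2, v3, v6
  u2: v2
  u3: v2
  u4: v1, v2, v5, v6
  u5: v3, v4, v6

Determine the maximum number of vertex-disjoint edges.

Unit-capacity flow: source→left, listed edges, right→sink; max matching = max flow.
Augmenting path u1→v2 (+1); matched 1.
Augmenting path u4→v1 (+1); matched 2.
Augmenting path u5→v3 (+1); matched 3.
Augmenting path u2→v2→u1→v6 (+1); matched 4.
No augmenting path remains; maximum matching = 4.
König certificate: {u1, u4, u5, v2} is a vertex cover of size 4 (every listed pair touches it), so no matching can be larger.

4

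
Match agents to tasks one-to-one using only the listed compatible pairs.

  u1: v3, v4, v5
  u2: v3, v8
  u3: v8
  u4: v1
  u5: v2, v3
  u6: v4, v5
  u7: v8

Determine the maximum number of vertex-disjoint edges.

Unit-capacity flow: source→left, listed edges, right→sink; max matching = max flow.
Augmenting path u1→v3 (+1); matched 1.
Augmenting path u2→v8 (+1); matched 2.
Augmenting path u4→v1 (+1); matched 3.
Augmenting path u5→v2 (+1); matched 4.
Augmenting path u6→v4 (+1); matched 5.
Augmenting path u3→v8→u2→v3→u1→v5 (+1); matched 6.
No augmenting path remains; maximum matching = 6.
König certificate: {u1, u2, u4, u5, u6, v8} is a vertex cover of size 6 (every listed pair touches it), so no matching can be larger.

6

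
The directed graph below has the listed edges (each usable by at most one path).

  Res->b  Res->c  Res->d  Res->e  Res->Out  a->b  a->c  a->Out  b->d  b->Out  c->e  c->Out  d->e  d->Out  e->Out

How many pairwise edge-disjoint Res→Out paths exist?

5

Assign every edge capacity 1; by Menger, the answer equals the max flow.
Path Res→Out (+1); total 1.
Path Res→b→Out (+1); total 2.
Path Res→c→Out (+1); total 3.
Path Res→d→Out (+1); total 4.
Path Res→e→Out (+1); total 5.
No residual Res→Out path; max flow = 5.
Certifying cut of size 5: {Res→Out, Res→b, Res→c, Res→d, Res→e}.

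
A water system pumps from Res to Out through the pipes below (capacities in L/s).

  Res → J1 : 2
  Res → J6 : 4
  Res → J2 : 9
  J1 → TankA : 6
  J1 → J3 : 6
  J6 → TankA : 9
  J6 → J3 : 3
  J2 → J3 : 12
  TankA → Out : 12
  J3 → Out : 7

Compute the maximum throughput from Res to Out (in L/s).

13

Augment Res→J1→TankA→Out: bottleneck 2, flow now 2.
Augment Res→J6→TankA→Out: bottleneck 4, flow now 6.
Augment Res→J2→J3→Out: bottleneck 7, flow now 13.
No augmenting path remains; maximum flow = 13.
In the residual graph, reachable from Res: {Res, J2, J3}.
Min-cut edges: Res→J1 (2), Res→J6 (4), J3→Out (7); capacity 2 + 4 + 7 = 13.
This cut is saturated, so no flow can exceed 13.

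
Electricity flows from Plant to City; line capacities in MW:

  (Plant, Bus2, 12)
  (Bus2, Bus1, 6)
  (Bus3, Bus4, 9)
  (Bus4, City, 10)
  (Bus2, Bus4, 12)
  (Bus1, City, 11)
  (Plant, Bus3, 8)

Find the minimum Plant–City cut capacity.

16

Augment Plant→Bus3→Bus4→City: bottleneck 8, flow now 8.
Augment Plant→Bus2→Bus4→City: bottleneck 2, flow now 10.
Augment Plant→Bus2→Bus1→City: bottleneck 6, flow now 16.
No augmenting path remains; maximum flow = 16.
By max-flow min-cut, the minimum cut capacity equals the max flow.
In the residual graph, reachable from Plant: {Plant, Bus3, Bus2, Bus4}.
Min-cut edges: Bus2→Bus1 (6), Bus4→City (10); capacity 6 + 10 = 16.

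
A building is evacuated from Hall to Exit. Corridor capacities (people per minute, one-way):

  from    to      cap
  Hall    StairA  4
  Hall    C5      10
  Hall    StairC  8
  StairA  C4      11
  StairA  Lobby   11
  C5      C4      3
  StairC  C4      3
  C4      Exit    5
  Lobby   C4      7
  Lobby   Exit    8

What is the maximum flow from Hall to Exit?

Augment Hall→StairA→C4→Exit: bottleneck 4, flow now 4.
Augment Hall→C5→C4→Exit: bottleneck 1, flow now 5.
Augment Hall→C5→C4→StairA→Lobby→Exit: bottleneck 2, flow now 7. (uses reverse residual edge)
Augment Hall→StairC→C4→StairA→Lobby→Exit: bottleneck 2, flow now 9. (uses reverse residual edge)
No augmenting path remains; maximum flow = 9.
In the residual graph, reachable from Hall: {Hall, C5, StairC, C4}.
Min-cut edges: Hall→StairA (4), C4→Exit (5); capacity 4 + 5 = 9.
This cut is saturated, so no flow can exceed 9.

9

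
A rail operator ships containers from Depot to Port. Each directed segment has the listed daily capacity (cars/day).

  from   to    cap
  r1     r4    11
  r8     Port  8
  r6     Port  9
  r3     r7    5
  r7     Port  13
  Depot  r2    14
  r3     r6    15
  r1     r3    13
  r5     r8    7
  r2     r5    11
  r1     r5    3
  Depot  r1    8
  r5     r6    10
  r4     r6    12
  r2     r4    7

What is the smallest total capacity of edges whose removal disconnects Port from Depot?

21

Augment Depot→r1→r3→r6→Port: bottleneck 8, flow now 8.
Augment Depot→r2→r4→r6→Port: bottleneck 1, flow now 9.
Augment Depot→r2→r5→r8→Port: bottleneck 7, flow now 16.
Augment Depot→r2→r4→r6→r3→r7→Port: bottleneck 5, flow now 21. (uses reverse residual edge)
No augmenting path remains; maximum flow = 21.
By max-flow min-cut, the minimum cut capacity equals the max flow.
In the residual graph, reachable from Depot: {Depot, r1, r2, r3, r4, r5, r6}.
Min-cut edges: r3→r7 (5), r5→r8 (7), r6→Port (9); capacity 5 + 7 + 9 = 21.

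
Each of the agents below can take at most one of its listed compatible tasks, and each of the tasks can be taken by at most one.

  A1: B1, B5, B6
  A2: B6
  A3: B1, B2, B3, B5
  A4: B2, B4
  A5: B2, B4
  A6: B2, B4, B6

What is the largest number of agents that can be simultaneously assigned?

Unit-capacity flow: source→left, listed edges, right→sink; max matching = max flow.
Augmenting path A1→B1 (+1); matched 1.
Augmenting path A2→B6 (+1); matched 2.
Augmenting path A3→B2 (+1); matched 3.
Augmenting path A4→B4 (+1); matched 4.
Augmenting path A5→B2→A3→B3 (+1); matched 5.
No augmenting path remains; maximum matching = 5.
König certificate: {A1, A3, B2, B4, B6} is a vertex cover of size 5 (every listed pair touches it), so no matching can be larger.

5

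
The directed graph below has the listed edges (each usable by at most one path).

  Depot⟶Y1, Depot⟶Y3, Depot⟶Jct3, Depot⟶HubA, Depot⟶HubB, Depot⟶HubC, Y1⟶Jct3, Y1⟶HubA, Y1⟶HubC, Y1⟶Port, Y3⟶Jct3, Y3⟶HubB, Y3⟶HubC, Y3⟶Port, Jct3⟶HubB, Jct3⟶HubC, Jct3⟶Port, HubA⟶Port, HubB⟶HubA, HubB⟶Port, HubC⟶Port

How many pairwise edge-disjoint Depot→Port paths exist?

Assign every edge capacity 1; by Menger, the answer equals the max flow.
Path Depot→Y1→Port (+1); total 1.
Path Depot→Y3→Port (+1); total 2.
Path Depot→Jct3→Port (+1); total 3.
Path Depot→HubA→Port (+1); total 4.
Path Depot→HubB→Port (+1); total 5.
Path Depot→HubC→Port (+1); total 6.
No residual Depot→Port path; max flow = 6.
Certifying cut of size 6: {Depot→HubA, Depot→HubB, Depot→HubC, Depot→Jct3, Depot→Y1, Depot→Y3}.

6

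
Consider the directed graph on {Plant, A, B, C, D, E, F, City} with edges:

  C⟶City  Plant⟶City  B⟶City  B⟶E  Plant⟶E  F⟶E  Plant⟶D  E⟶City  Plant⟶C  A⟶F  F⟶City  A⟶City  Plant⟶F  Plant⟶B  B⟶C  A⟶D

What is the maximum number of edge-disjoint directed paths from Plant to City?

5

Assign every edge capacity 1; by Menger, the answer equals the max flow.
Path Plant→City (+1); total 1.
Path Plant→B→City (+1); total 2.
Path Plant→C→City (+1); total 3.
Path Plant→E→City (+1); total 4.
Path Plant→F→City (+1); total 5.
No residual Plant→City path; max flow = 5.
Certifying cut of size 5: {Plant→B, Plant→C, Plant→City, Plant→E, Plant→F}.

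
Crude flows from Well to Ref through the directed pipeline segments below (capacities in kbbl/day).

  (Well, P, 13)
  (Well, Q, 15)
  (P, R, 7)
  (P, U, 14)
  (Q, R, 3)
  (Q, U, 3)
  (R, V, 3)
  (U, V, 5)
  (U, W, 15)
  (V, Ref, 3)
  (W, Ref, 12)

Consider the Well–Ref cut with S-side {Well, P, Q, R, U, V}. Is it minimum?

Given cut capacity: 15 + 3 = 18.
Augment Well→P→R→V→Ref: bottleneck 3, flow now 3.
Augment Well→P→U→W→Ref: bottleneck 10, flow now 13.
Augment Well→Q→U→W→Ref: bottleneck 2, flow now 15.
No augmenting path remains; maximum flow = 15.
In the residual graph, reachable from Well: {Well, P, Q, R, U, V, W}.
Min-cut edges: V→Ref (3), W→Ref (12); capacity 3 + 12 = 15.
Cut capacity 18 exceeds the max flow 15, so it is not minimum.

No — its capacity is 18, but the minimum cut has capacity 15.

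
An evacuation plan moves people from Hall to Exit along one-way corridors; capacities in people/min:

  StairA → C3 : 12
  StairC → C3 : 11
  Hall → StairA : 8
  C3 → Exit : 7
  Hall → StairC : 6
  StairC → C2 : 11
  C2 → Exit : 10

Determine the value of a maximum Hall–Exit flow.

13

Augment Hall→StairC→C2→Exit: bottleneck 6, flow now 6.
Augment Hall→StairA→C3→Exit: bottleneck 7, flow now 13.
No augmenting path remains; maximum flow = 13.
In the residual graph, reachable from Hall: {Hall, StairA, C3}.
Min-cut edges: Hall→StairC (6), C3→Exit (7); capacity 6 + 7 = 13.
This cut is saturated, so no flow can exceed 13.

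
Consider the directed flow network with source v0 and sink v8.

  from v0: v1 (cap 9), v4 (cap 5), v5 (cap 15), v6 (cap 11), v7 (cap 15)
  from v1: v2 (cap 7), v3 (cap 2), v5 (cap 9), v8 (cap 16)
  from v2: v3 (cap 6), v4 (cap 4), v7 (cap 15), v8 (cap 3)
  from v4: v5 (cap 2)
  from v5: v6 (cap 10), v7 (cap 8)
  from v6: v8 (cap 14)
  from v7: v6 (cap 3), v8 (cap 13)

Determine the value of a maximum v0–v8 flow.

36

Augment v0→v1→v8: bottleneck 9, flow now 9.
Augment v0→v6→v8: bottleneck 11, flow now 20.
Augment v0→v7→v8: bottleneck 13, flow now 33.
Augment v0→v5→v6→v8: bottleneck 3, flow now 36.
No augmenting path remains; maximum flow = 36.
In the residual graph, reachable from v0: {v0, v4, v5, v6, v7}.
Min-cut edges: v0→v1 (9), v6→v8 (14), v7→v8 (13); capacity 9 + 14 + 13 = 36.
This cut is saturated, so no flow can exceed 36.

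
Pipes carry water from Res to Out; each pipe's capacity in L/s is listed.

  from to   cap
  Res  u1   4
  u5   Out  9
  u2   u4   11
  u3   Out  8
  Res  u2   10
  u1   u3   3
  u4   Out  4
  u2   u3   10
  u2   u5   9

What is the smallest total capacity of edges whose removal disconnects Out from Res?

13

Augment Res→u1→u3→Out: bottleneck 3, flow now 3.
Augment Res→u2→u3→Out: bottleneck 5, flow now 8.
Augment Res→u2→u4→Out: bottleneck 4, flow now 12.
Augment Res→u2→u5→Out: bottleneck 1, flow now 13.
No augmenting path remains; maximum flow = 13.
By max-flow min-cut, the minimum cut capacity equals the max flow.
In the residual graph, reachable from Res: {Res, u1}.
Min-cut edges: Res→u2 (10), u1→u3 (3); capacity 10 + 3 = 13.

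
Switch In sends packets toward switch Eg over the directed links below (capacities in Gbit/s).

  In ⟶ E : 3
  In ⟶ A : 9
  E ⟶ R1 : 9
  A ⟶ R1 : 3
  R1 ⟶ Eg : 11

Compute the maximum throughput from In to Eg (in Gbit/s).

Augment In→E→R1→Eg: bottleneck 3, flow now 3.
Augment In→A→R1→Eg: bottleneck 3, flow now 6.
No augmenting path remains; maximum flow = 6.
In the residual graph, reachable from In: {In, A}.
Min-cut edges: In→E (3), A→R1 (3); capacity 3 + 3 = 6.
This cut is saturated, so no flow can exceed 6.

6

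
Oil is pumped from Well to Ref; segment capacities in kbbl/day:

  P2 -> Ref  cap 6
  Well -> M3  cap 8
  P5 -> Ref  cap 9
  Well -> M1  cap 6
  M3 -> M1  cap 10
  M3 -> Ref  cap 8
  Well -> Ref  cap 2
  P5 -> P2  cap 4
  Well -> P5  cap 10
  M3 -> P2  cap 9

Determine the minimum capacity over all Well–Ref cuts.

Augment Well→Ref: bottleneck 2, flow now 2.
Augment Well→P5→Ref: bottleneck 9, flow now 11.
Augment Well→M3→Ref: bottleneck 8, flow now 19.
Augment Well→P5→P2→Ref: bottleneck 1, flow now 20.
No augmenting path remains; maximum flow = 20.
By max-flow min-cut, the minimum cut capacity equals the max flow.
In the residual graph, reachable from Well: {Well, M1}.
Min-cut edges: Well→P5 (10), Well→M3 (8), Well→Ref (2); capacity 10 + 8 + 2 = 20.

20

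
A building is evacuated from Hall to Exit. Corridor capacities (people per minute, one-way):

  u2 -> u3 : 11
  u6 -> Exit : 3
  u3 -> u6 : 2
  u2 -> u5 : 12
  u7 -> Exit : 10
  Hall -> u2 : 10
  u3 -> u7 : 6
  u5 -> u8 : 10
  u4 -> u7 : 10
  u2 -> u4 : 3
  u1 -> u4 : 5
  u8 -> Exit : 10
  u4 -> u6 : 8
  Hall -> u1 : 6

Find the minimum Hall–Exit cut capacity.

Augment Hall→u1→u4→u6→Exit: bottleneck 3, flow now 3.
Augment Hall→u1→u4→u7→Exit: bottleneck 2, flow now 5.
Augment Hall→u2→u3→u7→Exit: bottleneck 6, flow now 11.
Augment Hall→u2→u4→u7→Exit: bottleneck 2, flow now 13.
Augment Hall→u2→u5→u8→Exit: bottleneck 2, flow now 15.
No augmenting path remains; maximum flow = 15.
By max-flow min-cut, the minimum cut capacity equals the max flow.
In the residual graph, reachable from Hall: {Hall, u1}.
Min-cut edges: Hall→u2 (10), u1→u4 (5); capacity 10 + 5 = 15.

15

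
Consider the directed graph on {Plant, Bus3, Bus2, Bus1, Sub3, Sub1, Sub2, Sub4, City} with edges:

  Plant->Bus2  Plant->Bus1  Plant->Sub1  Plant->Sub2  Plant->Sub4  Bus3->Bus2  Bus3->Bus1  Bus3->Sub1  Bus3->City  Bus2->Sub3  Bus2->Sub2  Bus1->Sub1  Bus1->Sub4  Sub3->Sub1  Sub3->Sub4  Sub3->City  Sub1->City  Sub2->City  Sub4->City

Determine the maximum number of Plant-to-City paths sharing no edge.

Assign every edge capacity 1; by Menger, the answer equals the max flow.
Path Plant→Sub1→City (+1); total 1.
Path Plant→Sub2→City (+1); total 2.
Path Plant→Sub4→City (+1); total 3.
Path Plant→Bus2→Sub3→City (+1); total 4.
No residual Plant→City path; max flow = 4.
Certifying cut of size 4: {Plant→Bus2, Plant→Sub2, Sub1→City, Sub4→City}.

4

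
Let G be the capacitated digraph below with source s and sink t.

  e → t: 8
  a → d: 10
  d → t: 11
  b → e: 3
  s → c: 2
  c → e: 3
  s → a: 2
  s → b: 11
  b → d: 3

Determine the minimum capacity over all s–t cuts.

10

Augment s→a→d→t: bottleneck 2, flow now 2.
Augment s→b→d→t: bottleneck 3, flow now 5.
Augment s→b→e→t: bottleneck 3, flow now 8.
Augment s→c→e→t: bottleneck 2, flow now 10.
No augmenting path remains; maximum flow = 10.
By max-flow min-cut, the minimum cut capacity equals the max flow.
In the residual graph, reachable from s: {s, b}.
Min-cut edges: s→a (2), s→c (2), b→d (3), b→e (3); capacity 2 + 2 + 3 + 3 = 10.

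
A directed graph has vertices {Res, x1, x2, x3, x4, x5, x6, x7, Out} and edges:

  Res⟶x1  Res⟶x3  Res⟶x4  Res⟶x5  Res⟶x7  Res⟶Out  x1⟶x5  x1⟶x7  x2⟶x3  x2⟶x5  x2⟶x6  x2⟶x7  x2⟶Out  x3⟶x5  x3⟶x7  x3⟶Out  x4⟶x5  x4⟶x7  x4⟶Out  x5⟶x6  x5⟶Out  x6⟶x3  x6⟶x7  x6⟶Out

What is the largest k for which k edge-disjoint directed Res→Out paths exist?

Assign every edge capacity 1; by Menger, the answer equals the max flow.
Path Res→Out (+1); total 1.
Path Res→x3→Out (+1); total 2.
Path Res→x4→Out (+1); total 3.
Path Res→x5→Out (+1); total 4.
Path Res→x1→x5→x6→Out (+1); total 5.
No residual Res→Out path; max flow = 5.
Certifying cut of size 5: {Res→Out, Res→x1, Res→x3, Res→x4, Res→x5}.

5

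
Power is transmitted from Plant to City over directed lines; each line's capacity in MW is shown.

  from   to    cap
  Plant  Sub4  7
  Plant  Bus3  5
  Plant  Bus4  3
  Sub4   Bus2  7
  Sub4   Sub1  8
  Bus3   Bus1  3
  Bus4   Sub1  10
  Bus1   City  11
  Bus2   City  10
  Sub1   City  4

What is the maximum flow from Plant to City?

Augment Plant→Sub4→Bus2→City: bottleneck 7, flow now 7.
Augment Plant→Bus3→Bus1→City: bottleneck 3, flow now 10.
Augment Plant→Bus4→Sub1→City: bottleneck 3, flow now 13.
No augmenting path remains; maximum flow = 13.
In the residual graph, reachable from Plant: {Plant, Bus3}.
Min-cut edges: Plant→Sub4 (7), Plant→Bus4 (3), Bus3→Bus1 (3); capacity 7 + 3 + 3 = 13.
This cut is saturated, so no flow can exceed 13.

13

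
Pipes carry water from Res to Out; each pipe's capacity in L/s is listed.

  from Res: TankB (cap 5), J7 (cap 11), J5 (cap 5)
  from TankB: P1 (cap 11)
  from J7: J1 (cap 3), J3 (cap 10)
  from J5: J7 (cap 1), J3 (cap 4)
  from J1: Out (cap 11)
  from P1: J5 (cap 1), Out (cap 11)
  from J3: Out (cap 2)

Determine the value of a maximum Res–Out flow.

Augment Res→TankB→P1→Out: bottleneck 5, flow now 5.
Augment Res→J7→J1→Out: bottleneck 3, flow now 8.
Augment Res→J7→J3→Out: bottleneck 2, flow now 10.
No augmenting path remains; maximum flow = 10.
In the residual graph, reachable from Res: {Res, J7, J5, J3}.
Min-cut edges: Res→TankB (5), J7→J1 (3), J3→Out (2); capacity 5 + 3 + 2 = 10.
This cut is saturated, so no flow can exceed 10.

10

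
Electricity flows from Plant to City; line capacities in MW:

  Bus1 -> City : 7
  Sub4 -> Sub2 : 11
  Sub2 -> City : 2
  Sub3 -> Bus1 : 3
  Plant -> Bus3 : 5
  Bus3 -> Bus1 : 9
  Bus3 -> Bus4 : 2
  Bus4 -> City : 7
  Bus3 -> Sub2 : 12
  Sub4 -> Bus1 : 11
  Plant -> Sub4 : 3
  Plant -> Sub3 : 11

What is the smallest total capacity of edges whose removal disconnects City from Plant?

11

Augment Plant→Sub3→Bus1→City: bottleneck 3, flow now 3.
Augment Plant→Sub4→Bus1→City: bottleneck 3, flow now 6.
Augment Plant→Bus3→Bus1→City: bottleneck 1, flow now 7.
Augment Plant→Bus3→Sub2→City: bottleneck 2, flow now 9.
Augment Plant→Bus3→Bus4→City: bottleneck 2, flow now 11.
No augmenting path remains; maximum flow = 11.
By max-flow min-cut, the minimum cut capacity equals the max flow.
In the residual graph, reachable from Plant: {Plant, Sub3}.
Min-cut edges: Plant→Sub4 (3), Plant→Bus3 (5), Sub3→Bus1 (3); capacity 3 + 5 + 3 = 11.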